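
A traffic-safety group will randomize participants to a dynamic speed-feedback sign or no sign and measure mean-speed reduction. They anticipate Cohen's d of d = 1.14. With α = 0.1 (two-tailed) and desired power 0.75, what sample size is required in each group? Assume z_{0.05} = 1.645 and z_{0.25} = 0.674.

n = 9 per group

For two independent groups with equal n: n = 2·((z_{α/2} + z_β) / d)².
z_{α/2} + z_β = 1.645 + 0.674 = 2.319.
n = 2 × (2.319 / 1.14)² = 2 × 2.034² = 2 × 4.14 = 8.3.
Round up to the next whole participant.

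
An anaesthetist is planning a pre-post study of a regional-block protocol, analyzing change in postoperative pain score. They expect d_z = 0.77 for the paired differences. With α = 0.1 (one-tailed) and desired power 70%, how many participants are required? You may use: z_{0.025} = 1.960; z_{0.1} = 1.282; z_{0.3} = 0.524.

n = 6 pairs

For a paired (one-sample on differences) test: n = ((z_{α} + z_β) / d)².
z_{α} + z_β = 1.282 + 0.524 = 1.806.
n = (1.806 / 0.77)² = 2.345² = 5.50.
Round up.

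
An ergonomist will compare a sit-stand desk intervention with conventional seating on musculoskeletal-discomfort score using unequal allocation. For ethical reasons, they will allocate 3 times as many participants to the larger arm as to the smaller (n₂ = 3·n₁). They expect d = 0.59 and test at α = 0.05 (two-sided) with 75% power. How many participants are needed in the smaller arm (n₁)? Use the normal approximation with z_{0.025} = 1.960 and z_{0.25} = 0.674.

n₁ = 27

With allocation ratio k = n₂/n₁ = 3, Var(x̄₁−x̄₂) = σ²(1/n₁ + 1/(k·n₁)) = σ²·(k+1)/(k·n₁).
So n₁ = (1 + 1/k)·((z_{α/2} + z_β)/d)² = 1.333 × (2.634/0.59)².
n₁ = 1.333 × 19.93 = 26.6.
Round up: n₁ = 27, giving n₂ = 3 × 27 = 81.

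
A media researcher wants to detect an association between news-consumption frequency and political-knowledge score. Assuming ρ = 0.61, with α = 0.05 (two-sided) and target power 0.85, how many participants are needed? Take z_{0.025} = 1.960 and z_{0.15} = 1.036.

n = 21

Fisher's z: C = ½·ln((1+r)/(1−r)) = ½·ln(4.1282) = 0.7089.
n = ((z_{α/2} + z_β)/C)² + 3.
(1.960 + 1.036) / 0.7089 = 2.996 / 0.7089 = 4.226.
n = 4.226² + 3 = 17.86 + 3 = 20.9.
Round up.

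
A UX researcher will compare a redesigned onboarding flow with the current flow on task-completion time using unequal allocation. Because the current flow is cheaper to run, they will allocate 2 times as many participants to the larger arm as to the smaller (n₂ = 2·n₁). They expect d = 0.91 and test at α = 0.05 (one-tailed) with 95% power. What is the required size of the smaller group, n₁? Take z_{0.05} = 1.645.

n₁ = 20

With allocation ratio k = n₂/n₁ = 2, Var(x̄₁−x̄₂) = σ²(1/n₁ + 1/(k·n₁)) = σ²·(k+1)/(k·n₁).
So n₁ = (1 + 1/k)·((z_{α} + z_β)/d)² = 1.500 × (3.290/0.91)².
n₁ = 1.500 × 13.07 = 19.6.
Round up: n₁ = 20, giving n₂ = 2 × 20 = 40.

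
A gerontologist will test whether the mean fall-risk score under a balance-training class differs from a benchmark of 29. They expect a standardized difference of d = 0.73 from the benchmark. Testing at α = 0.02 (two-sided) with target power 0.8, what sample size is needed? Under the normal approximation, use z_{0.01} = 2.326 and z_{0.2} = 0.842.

For a one-sample test: n = ((z_{α/2} + z_β) / d)².
z_{α/2} + z_β = 2.326 + 0.842 = 3.168.
n = (3.168 / 0.73)² = 4.340² = 18.83.
Round up.

n = 19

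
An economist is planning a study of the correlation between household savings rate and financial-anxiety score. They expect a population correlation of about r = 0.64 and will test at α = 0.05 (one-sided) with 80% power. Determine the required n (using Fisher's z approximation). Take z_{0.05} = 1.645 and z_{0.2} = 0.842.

Fisher's z: C = ½·ln((1+r)/(1−r)) = ½·ln(4.5556) = 0.7582.
n = ((z_{α} + z_β)/C)² + 3.
(1.645 + 0.842) / 0.7582 = 2.487 / 0.7582 = 3.280.
n = 3.280² + 3 = 10.76 + 3 = 13.8.
Round up.

n = 14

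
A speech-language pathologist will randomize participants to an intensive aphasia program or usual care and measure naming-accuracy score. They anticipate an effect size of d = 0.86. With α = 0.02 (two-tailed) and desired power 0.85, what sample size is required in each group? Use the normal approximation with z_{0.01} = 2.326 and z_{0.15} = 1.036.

For two independent groups with equal n: n = 2·((z_{α/2} + z_β) / d)².
z_{α/2} + z_β = 2.326 + 1.036 = 3.362.
n = 2 × (3.362 / 0.86)² = 2 × 3.909² = 2 × 15.28 = 30.6.
Round up to the next whole participant.

n = 31 per group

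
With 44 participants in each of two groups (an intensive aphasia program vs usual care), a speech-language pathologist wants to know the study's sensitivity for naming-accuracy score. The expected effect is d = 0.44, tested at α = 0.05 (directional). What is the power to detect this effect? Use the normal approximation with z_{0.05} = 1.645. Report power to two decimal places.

For two equal groups, power = Φ(d·√(n/2) − z_{α}).
d·√(n/2) = 0.44 × √(44/2) = 0.44 × 4.690 = 2.064.
z_β = 2.064 − 1.645 = 0.419.
Power = Φ(0.419) = 0.662.

power ≈ 0.66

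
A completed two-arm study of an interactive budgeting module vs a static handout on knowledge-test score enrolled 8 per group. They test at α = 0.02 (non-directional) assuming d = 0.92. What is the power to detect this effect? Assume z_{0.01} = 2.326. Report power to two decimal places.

For two equal groups, power = Φ(d·√(n/2) − z_{α/2}).
d·√(n/2) = 0.92 × √(8/2) = 0.92 × 2.000 = 1.840.
z_β = 1.840 − 2.326 = -0.486.
Power = Φ(-0.486) = 0.313.

power ≈ 0.31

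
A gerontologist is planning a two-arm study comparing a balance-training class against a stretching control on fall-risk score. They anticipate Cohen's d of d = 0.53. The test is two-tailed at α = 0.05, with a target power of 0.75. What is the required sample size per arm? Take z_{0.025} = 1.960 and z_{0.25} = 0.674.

For two independent groups with equal n: n = 2·((z_{α/2} + z_β) / d)².
z_{α/2} + z_β = 1.960 + 0.674 = 2.634.
n = 2 × (2.634 / 0.53)² = 2 × 4.970² = 2 × 24.70 = 49.4.
Round up to the next whole participant.

n = 50 per group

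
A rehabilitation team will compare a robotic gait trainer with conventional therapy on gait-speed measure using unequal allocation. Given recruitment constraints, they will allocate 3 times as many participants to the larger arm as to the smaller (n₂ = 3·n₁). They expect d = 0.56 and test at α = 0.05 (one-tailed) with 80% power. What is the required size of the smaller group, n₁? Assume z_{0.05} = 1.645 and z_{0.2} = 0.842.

n₁ = 27

With allocation ratio k = n₂/n₁ = 3, Var(x̄₁−x̄₂) = σ²(1/n₁ + 1/(k·n₁)) = σ²·(k+1)/(k·n₁).
So n₁ = (1 + 1/k)·((z_{α} + z_β)/d)² = 1.333 × (2.487/0.56)².
n₁ = 1.333 × 19.72 = 26.3.
Round up: n₁ = 27, giving n₂ = 3 × 27 = 81.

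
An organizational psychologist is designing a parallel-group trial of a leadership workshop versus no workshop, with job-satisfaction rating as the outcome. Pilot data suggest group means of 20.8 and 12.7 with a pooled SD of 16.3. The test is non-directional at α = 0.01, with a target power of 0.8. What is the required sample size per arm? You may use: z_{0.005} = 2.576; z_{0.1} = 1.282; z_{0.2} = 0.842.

Cohen's d = |M₁ − M₂| / SD_pooled = |20.8 − 12.7| / 16.3 = 8.1 / 16.3 = 0.497.
For two independent groups with equal n: n = 2·((z_{α/2} + z_β) / d)².
z_{α/2} + z_β = 2.576 + 0.842 = 3.418.
n = 2 × (3.418 / 0.497)² = 2 × 6.877² = 2 × 47.30 = 94.6.
Round up to the next whole participant.

n = 95 per group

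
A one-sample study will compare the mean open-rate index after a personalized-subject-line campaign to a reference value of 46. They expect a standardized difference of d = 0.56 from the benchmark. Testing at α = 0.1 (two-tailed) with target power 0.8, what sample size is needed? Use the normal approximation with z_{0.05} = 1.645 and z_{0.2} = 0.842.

n = 20

For a one-sample test: n = ((z_{α/2} + z_β) / d)².
z_{α/2} + z_β = 1.645 + 0.842 = 2.487.
n = (2.487 / 0.56)² = 4.441² = 19.72.
Round up.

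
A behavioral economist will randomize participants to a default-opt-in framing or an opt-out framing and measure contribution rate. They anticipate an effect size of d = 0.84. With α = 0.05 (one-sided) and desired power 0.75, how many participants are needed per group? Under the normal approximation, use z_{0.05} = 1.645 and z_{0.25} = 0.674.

n = 16 per group

For two independent groups with equal n: n = 2·((z_{α} + z_β) / d)².
z_{α} + z_β = 1.645 + 0.674 = 2.319.
n = 2 × (2.319 / 0.84)² = 2 × 2.761² = 2 × 7.62 = 15.2.
Round up to the next whole participant.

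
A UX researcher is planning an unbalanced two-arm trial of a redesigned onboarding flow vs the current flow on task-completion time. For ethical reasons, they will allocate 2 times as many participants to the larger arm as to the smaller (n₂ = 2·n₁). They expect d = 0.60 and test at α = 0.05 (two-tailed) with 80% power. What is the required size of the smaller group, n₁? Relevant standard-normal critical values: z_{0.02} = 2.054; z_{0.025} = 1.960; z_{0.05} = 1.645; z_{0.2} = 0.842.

With allocation ratio k = n₂/n₁ = 2, Var(x̄₁−x̄₂) = σ²(1/n₁ + 1/(k·n₁)) = σ²·(k+1)/(k·n₁).
So n₁ = (1 + 1/k)·((z_{α/2} + z_β)/d)² = 1.500 × (2.802/0.60)².
n₁ = 1.500 × 21.81 = 32.7.
Round up: n₁ = 33, giving n₂ = 2 × 33 = 66.

n₁ = 33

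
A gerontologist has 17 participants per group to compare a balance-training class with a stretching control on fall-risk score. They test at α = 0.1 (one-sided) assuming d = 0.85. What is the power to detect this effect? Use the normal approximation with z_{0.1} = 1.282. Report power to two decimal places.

power ≈ 0.88

For two equal groups, power = Φ(d·√(n/2) − z_{α}).
d·√(n/2) = 0.85 × √(17/2) = 0.85 × 2.915 = 2.478.
z_β = 2.478 − 1.282 = 1.196.
Power = Φ(1.196) = 0.884.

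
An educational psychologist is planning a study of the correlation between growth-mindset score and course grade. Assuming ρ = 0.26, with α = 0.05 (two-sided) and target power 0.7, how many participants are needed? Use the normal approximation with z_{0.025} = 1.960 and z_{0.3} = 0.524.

Fisher's z: C = ½·ln((1+r)/(1−r)) = ½·ln(1.7027) = 0.2661.
n = ((z_{α/2} + z_β)/C)² + 3.
(1.960 + 0.524) / 0.2661 = 2.484 / 0.2661 = 9.335.
n = 9.335² + 3 = 87.14 + 3 = 90.1.
Round up.

n = 91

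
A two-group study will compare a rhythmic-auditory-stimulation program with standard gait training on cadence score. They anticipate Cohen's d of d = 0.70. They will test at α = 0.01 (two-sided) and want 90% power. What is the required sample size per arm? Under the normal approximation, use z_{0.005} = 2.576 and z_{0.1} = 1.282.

For two independent groups with equal n: n = 2·((z_{α/2} + z_β) / d)².
z_{α/2} + z_β = 2.576 + 1.282 = 3.858.
n = 2 × (3.858 / 0.70)² = 2 × 5.511² = 2 × 30.38 = 60.8.
Round up to the next whole participant.

n = 61 per group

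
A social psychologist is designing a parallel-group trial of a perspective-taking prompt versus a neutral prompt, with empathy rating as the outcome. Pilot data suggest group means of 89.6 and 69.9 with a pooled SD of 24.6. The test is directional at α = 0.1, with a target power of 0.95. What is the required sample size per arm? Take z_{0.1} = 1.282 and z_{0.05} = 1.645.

n = 27 per group

Cohen's d = |M₁ − M₂| / SD_pooled = |89.6 − 69.9| / 24.6 = 19.7 / 24.6 = 0.801.
For two independent groups with equal n: n = 2·((z_{α} + z_β) / d)².
z_{α} + z_β = 1.282 + 1.645 = 2.927.
n = 2 × (2.927 / 0.801)² = 2 × 3.654² = 2 × 13.35 = 26.7.
Round up to the next whole participant.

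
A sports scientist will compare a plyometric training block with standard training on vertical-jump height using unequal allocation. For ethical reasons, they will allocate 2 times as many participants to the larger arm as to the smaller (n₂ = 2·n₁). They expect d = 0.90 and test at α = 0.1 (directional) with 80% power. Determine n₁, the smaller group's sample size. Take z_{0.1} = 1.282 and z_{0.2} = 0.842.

n₁ = 9

With allocation ratio k = n₂/n₁ = 2, Var(x̄₁−x̄₂) = σ²(1/n₁ + 1/(k·n₁)) = σ²·(k+1)/(k·n₁).
So n₁ = (1 + 1/k)·((z_{α} + z_β)/d)² = 1.500 × (2.124/0.90)².
n₁ = 1.500 × 5.57 = 8.4.
Round up: n₁ = 9, giving n₂ = 2 × 9 = 18.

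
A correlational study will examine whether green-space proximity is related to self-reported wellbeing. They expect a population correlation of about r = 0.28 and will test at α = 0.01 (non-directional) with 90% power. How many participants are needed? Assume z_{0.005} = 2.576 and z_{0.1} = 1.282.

n = 183

Fisher's z: C = ½·ln((1+r)/(1−r)) = ½·ln(1.7778) = 0.2877.
n = ((z_{α/2} + z_β)/C)² + 3.
(2.576 + 1.282) / 0.2877 = 3.858 / 0.2877 = 13.410.
n = 13.410² + 3 = 179.82 + 3 = 182.8.
Round up.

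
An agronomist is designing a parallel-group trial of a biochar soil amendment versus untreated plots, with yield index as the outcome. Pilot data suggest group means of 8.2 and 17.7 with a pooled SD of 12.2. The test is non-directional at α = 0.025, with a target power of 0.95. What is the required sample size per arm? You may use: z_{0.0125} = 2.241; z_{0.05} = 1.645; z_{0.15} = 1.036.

n = 50 per group

Cohen's d = |M₁ − M₂| / SD_pooled = |8.2 − 17.7| / 12.2 = 9.5 / 12.2 = 0.779.
For two independent groups with equal n: n = 2·((z_{α/2} + z_β) / d)².
z_{α/2} + z_β = 2.241 + 1.645 = 3.886.
n = 2 × (3.886 / 0.779)² = 2 × 4.988² = 2 × 24.88 = 49.8.
Round up to the next whole participant.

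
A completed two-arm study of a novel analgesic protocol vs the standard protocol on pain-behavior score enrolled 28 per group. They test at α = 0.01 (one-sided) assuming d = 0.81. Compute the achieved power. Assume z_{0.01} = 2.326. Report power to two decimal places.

For two equal groups, power = Φ(d·√(n/2) − z_{α}).
d·√(n/2) = 0.81 × √(28/2) = 0.81 × 3.742 = 3.031.
z_β = 3.031 − 2.326 = 0.705.
Power = Φ(0.705) = 0.760.

power ≈ 0.76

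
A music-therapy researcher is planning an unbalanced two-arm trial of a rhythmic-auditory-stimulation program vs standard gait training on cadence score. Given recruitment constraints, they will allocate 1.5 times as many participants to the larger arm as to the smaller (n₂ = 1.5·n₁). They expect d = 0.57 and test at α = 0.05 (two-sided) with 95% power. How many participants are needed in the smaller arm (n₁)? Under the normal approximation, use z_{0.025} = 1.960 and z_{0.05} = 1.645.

With allocation ratio k = n₂/n₁ = 1.5, Var(x̄₁−x̄₂) = σ²(1/n₁ + 1/(k·n₁)) = σ²·(k+1)/(k·n₁).
So n₁ = (1 + 1/k)·((z_{α/2} + z_β)/d)² = 1.667 × (3.605/0.57)².
n₁ = 1.667 × 40.00 = 66.7.
Round up: n₁ = 67, giving n₂ = ⌈1.5 × 67⌉ = ⌈100.5⌉ = 101.

n₁ = 67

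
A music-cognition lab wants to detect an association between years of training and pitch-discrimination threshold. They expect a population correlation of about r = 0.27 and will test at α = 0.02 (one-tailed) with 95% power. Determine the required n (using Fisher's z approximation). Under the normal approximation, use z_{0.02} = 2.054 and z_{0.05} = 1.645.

Fisher's z: C = ½·ln((1+r)/(1−r)) = ½·ln(1.7397) = 0.2769.
n = ((z_{α} + z_β)/C)² + 3.
(2.054 + 1.645) / 0.2769 = 3.699 / 0.2769 = 13.359.
n = 13.359² + 3 = 178.45 + 3 = 181.5.
Round up.

n = 182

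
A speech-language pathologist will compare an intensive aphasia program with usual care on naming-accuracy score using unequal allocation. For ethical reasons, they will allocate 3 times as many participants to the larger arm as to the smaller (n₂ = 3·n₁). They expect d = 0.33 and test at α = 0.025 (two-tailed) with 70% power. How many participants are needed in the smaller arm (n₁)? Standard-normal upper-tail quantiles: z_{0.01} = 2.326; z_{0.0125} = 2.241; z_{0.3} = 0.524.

n₁ = 94

With allocation ratio k = n₂/n₁ = 3, Var(x̄₁−x̄₂) = σ²(1/n₁ + 1/(k·n₁)) = σ²·(k+1)/(k·n₁).
So n₁ = (1 + 1/k)·((z_{α/2} + z_β)/d)² = 1.333 × (2.765/0.33)².
n₁ = 1.333 × 70.20 = 93.6.
Round up: n₁ = 94, giving n₂ = 3 × 94 = 282.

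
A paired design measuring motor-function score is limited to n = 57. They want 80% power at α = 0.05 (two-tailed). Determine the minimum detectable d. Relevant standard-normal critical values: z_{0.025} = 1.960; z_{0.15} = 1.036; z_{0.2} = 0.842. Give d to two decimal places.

d_min ≈ 0.37

For a single sample (or paired design) of n = 57: d_min = (z_{α/2} + z_β)/√n.
z-sum = 1.960 + 0.842 = 2.802.
d_min = 2.802 / √57 = 2.802 / 7.550 = 0.371.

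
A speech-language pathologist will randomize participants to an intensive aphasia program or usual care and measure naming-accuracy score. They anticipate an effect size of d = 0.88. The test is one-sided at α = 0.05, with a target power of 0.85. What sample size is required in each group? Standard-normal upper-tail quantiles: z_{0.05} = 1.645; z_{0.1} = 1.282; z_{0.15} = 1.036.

For two independent groups with equal n: n = 2·((z_{α} + z_β) / d)².
z_{α} + z_β = 1.645 + 1.036 = 2.681.
n = 2 × (2.681 / 0.88)² = 2 × 3.047² = 2 × 9.28 = 18.6.
Round up to the next whole participant.

n = 19 per group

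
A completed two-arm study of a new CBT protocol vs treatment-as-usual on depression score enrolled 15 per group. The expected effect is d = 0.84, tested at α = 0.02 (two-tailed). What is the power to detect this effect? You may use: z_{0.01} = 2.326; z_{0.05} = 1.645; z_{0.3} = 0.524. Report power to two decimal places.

For two equal groups, power = Φ(d·√(n/2) − z_{α/2}).
d·√(n/2) = 0.84 × √(15/2) = 0.84 × 2.739 = 2.300.
z_β = 2.300 − 2.326 = -0.026.
Power = Φ(-0.026) = 0.490.

power ≈ 0.49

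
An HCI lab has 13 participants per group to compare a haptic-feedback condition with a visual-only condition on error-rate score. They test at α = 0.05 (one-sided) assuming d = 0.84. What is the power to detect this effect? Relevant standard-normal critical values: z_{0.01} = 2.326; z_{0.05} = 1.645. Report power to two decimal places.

For two equal groups, power = Φ(d·√(n/2) − z_{α}).
d·√(n/2) = 0.84 × √(13/2) = 0.84 × 2.550 = 2.142.
z_β = 2.142 − 1.645 = 0.497.
Power = Φ(0.497) = 0.690.

power ≈ 0.69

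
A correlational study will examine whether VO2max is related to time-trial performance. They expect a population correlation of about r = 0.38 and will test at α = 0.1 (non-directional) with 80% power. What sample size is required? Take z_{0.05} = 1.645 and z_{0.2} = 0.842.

n = 42

Fisher's z: C = ½·ln((1+r)/(1−r)) = ½·ln(2.2258) = 0.4001.
n = ((z_{α/2} + z_β)/C)² + 3.
(1.645 + 0.842) / 0.4001 = 2.487 / 0.4001 = 6.216.
n = 6.216² + 3 = 38.64 + 3 = 41.6.
Round up.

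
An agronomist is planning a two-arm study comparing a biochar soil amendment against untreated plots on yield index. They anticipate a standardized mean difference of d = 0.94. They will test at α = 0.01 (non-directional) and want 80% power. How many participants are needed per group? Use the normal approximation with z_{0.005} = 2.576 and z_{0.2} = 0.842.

For two independent groups with equal n: n = 2·((z_{α/2} + z_β) / d)².
z_{α/2} + z_β = 2.576 + 0.842 = 3.418.
n = 2 × (3.418 / 0.94)² = 2 × 3.636² = 2 × 13.22 = 26.4.
Round up to the next whole participant.

n = 27 per group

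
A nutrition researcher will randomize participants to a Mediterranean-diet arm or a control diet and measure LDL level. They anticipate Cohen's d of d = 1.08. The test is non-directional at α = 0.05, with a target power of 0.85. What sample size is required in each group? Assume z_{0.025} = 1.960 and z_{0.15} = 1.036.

For two independent groups with equal n: n = 2·((z_{α/2} + z_β) / d)².
z_{α/2} + z_β = 1.960 + 1.036 = 2.996.
n = 2 × (2.996 / 1.08)² = 2 × 2.774² = 2 × 7.70 = 15.4.
Round up to the next whole participant.

n = 16 per group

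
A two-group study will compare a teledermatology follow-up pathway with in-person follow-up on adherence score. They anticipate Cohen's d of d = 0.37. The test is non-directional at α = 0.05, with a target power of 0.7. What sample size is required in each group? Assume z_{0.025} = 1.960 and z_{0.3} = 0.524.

For two independent groups with equal n: n = 2·((z_{α/2} + z_β) / d)².
z_{α/2} + z_β = 1.960 + 0.524 = 2.484.
n = 2 × (2.484 / 0.37)² = 2 × 6.714² = 2 × 45.07 = 90.1.
Round up to the next whole participant.

n = 91 per group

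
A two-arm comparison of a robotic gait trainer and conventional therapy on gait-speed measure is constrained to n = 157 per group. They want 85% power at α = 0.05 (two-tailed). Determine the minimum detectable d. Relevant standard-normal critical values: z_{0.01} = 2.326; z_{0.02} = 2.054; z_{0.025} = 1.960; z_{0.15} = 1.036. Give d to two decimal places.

d_min ≈ 0.34

For two independent groups of n = 157 each: d_min = (z_{α/2} + z_β)·√(2/n).
z-sum = 1.960 + 1.036 = 2.996.
d_min = 2.996 × √(2/157) = 2.996 × 0.1129 = 0.338.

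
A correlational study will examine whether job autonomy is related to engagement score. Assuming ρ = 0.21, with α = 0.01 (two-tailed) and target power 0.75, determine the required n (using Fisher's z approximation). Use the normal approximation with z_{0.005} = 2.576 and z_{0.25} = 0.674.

n = 236

Fisher's z: C = ½·ln((1+r)/(1−r)) = ½·ln(1.5316) = 0.2132.
n = ((z_{α/2} + z_β)/C)² + 3.
(2.576 + 0.674) / 0.2132 = 3.250 / 0.2132 = 15.244.
n = 15.244² + 3 = 232.38 + 3 = 235.4.
Round up.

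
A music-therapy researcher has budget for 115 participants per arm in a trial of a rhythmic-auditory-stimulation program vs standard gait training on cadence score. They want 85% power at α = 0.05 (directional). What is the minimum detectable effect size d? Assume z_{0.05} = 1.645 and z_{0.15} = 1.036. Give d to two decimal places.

For two independent groups of n = 115 each: d_min = (z_{α} + z_β)·√(2/n).
z-sum = 1.645 + 1.036 = 2.681.
d_min = 2.681 × √(2/115) = 2.681 × 0.1319 = 0.354.

d_min ≈ 0.35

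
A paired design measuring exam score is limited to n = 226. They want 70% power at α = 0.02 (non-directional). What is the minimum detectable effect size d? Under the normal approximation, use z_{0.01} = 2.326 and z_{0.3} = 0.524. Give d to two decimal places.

For a single sample (or paired design) of n = 226: d_min = (z_{α/2} + z_β)/√n.
z-sum = 2.326 + 0.524 = 2.850.
d_min = 2.850 / √226 = 2.850 / 15.033 = 0.190.

d_min ≈ 0.19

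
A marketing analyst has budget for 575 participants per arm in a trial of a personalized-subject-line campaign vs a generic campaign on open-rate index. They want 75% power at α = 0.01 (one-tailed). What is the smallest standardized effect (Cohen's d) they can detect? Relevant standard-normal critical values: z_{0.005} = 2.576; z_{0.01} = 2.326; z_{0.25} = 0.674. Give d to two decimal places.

For two independent groups of n = 575 each: d_min = (z_{α} + z_β)·√(2/n).
z-sum = 2.326 + 0.674 = 3.000.
d_min = 3.000 × √(2/575) = 3.000 × 0.0590 = 0.177.

d_min ≈ 0.18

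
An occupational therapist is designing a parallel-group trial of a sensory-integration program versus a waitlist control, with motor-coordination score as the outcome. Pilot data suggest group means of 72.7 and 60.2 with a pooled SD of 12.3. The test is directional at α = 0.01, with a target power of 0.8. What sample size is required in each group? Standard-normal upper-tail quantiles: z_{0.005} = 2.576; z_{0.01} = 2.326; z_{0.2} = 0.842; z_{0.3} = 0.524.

n = 20 per group

Cohen's d = |M₁ − M₂| / SD_pooled = |72.7 − 60.2| / 12.3 = 12.5 / 12.3 = 1.016.
For two independent groups with equal n: n = 2·((z_{α} + z_β) / d)².
z_{α} + z_β = 2.326 + 0.842 = 3.168.
n = 2 × (3.168 / 1.016)² = 2 × 3.118² = 2 × 9.72 = 19.4.
Round up to the next whole participant.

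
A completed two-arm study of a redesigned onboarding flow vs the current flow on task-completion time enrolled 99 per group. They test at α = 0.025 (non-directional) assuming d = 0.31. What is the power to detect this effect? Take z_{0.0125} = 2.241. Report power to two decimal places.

power ≈ 0.48

For two equal groups, power = Φ(d·√(n/2) − z_{α/2}).
d·√(n/2) = 0.31 × √(99/2) = 0.31 × 7.036 = 2.181.
z_β = 2.181 − 2.241 = -0.060.
Power = Φ(-0.060) = 0.476.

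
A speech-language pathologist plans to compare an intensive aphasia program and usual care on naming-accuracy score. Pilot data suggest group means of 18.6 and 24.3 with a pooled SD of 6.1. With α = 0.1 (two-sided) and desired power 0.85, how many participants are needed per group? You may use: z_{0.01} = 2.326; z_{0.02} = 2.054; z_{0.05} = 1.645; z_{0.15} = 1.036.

Cohen's d = |M₁ − M₂| / SD_pooled = |18.6 − 24.3| / 6.1 = 5.7 / 6.1 = 0.934.
For two independent groups with equal n: n = 2·((z_{α/2} + z_β) / d)².
z_{α/2} + z_β = 1.645 + 1.036 = 2.681.
n = 2 × (2.681 / 0.934)² = 2 × 2.870² = 2 × 8.24 = 16.5.
Round up to the next whole participant.

n = 17 per group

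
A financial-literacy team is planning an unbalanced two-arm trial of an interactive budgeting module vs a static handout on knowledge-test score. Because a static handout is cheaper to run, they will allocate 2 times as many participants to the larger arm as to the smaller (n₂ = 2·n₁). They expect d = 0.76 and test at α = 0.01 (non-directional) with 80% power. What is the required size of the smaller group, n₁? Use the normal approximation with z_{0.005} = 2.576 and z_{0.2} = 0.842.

With allocation ratio k = n₂/n₁ = 2, Var(x̄₁−x̄₂) = σ²(1/n₁ + 1/(k·n₁)) = σ²·(k+1)/(k·n₁).
So n₁ = (1 + 1/k)·((z_{α/2} + z_β)/d)² = 1.500 × (3.418/0.76)².
n₁ = 1.500 × 20.23 = 30.3.
Round up: n₁ = 31, giving n₂ = 2 × 31 = 62.

n₁ = 31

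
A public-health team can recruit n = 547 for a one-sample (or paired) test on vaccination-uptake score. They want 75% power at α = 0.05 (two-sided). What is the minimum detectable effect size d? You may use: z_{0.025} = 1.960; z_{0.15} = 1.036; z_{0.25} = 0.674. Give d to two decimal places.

For a single sample (or paired design) of n = 547: d_min = (z_{α/2} + z_β)/√n.
z-sum = 1.960 + 0.674 = 2.634.
d_min = 2.634 / √547 = 2.634 / 23.388 = 0.113.

d_min ≈ 0.11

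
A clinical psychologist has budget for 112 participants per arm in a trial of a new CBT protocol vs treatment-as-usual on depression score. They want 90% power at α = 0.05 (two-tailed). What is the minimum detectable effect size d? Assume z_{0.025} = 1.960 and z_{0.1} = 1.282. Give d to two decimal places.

For two independent groups of n = 112 each: d_min = (z_{α/2} + z_β)·√(2/n).
z-sum = 1.960 + 1.282 = 3.242.
d_min = 3.242 × √(2/112) = 3.242 × 0.1336 = 0.433.

d_min ≈ 0.43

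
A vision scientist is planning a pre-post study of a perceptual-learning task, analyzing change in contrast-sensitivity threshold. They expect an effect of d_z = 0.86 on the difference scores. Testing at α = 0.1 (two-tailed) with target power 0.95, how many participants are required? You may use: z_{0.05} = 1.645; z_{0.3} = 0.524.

For a paired (one-sample on differences) test: n = ((z_{α/2} + z_β) / d)².
z_{α/2} + z_β = 1.645 + 1.645 = 3.290.
n = (3.290 / 0.86)² = 3.826² = 14.64.
Round up.

n = 15 pairs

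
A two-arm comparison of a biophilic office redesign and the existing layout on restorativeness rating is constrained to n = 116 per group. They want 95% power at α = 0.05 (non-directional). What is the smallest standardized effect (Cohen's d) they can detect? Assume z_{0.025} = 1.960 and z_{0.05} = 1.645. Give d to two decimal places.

d_min ≈ 0.47

For two independent groups of n = 116 each: d_min = (z_{α/2} + z_β)·√(2/n).
z-sum = 1.960 + 1.645 = 3.605.
d_min = 3.605 × √(2/116) = 3.605 × 0.1313 = 0.473.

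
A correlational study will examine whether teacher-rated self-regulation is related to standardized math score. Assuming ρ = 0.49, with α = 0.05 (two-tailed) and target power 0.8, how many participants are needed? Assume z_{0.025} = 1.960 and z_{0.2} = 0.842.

Fisher's z: C = ½·ln((1+r)/(1−r)) = ½·ln(2.9216) = 0.5361.
n = ((z_{α/2} + z_β)/C)² + 3.
(1.960 + 0.842) / 0.5361 = 2.802 / 0.5361 = 5.227.
n = 5.227² + 3 = 27.32 + 3 = 30.3.
Round up.

n = 31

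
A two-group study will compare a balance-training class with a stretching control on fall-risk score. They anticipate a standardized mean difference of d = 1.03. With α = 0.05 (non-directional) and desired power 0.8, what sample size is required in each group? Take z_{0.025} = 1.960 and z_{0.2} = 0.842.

For two independent groups with equal n: n = 2·((z_{α/2} + z_β) / d)².
z_{α/2} + z_β = 1.960 + 0.842 = 2.802.
n = 2 × (2.802 / 1.03)² = 2 × 2.720² = 2 × 7.40 = 14.8.
Round up to the next whole participant.

n = 15 per group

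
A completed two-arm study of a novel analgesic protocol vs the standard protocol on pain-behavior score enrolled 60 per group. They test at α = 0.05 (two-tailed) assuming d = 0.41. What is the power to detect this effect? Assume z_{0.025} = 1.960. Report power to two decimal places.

power ≈ 0.61

For two equal groups, power = Φ(d·√(n/2) − z_{α/2}).
d·√(n/2) = 0.41 × √(60/2) = 0.41 × 5.477 = 2.246.
z_β = 2.246 − 1.960 = 0.286.
Power = Φ(0.286) = 0.612.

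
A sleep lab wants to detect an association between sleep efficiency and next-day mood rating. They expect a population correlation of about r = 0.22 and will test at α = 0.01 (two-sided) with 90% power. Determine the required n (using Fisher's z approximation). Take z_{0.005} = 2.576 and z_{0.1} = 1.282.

Fisher's z: C = ½·ln((1+r)/(1−r)) = ½·ln(1.5641) = 0.2237.
n = ((z_{α/2} + z_β)/C)² + 3.
(2.576 + 1.282) / 0.2237 = 3.858 / 0.2237 = 17.246.
n = 17.246² + 3 = 297.44 + 3 = 300.4.
Round up.

n = 301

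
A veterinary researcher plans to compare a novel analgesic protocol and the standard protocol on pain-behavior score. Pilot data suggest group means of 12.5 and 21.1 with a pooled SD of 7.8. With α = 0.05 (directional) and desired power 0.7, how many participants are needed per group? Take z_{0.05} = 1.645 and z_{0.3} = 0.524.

Cohen's d = |M₁ − M₂| / SD_pooled = |12.5 − 21.1| / 7.8 = 8.6 / 7.8 = 1.103.
For two independent groups with equal n: n = 2·((z_{α} + z_β) / d)².
z_{α} + z_β = 1.645 + 0.524 = 2.169.
n = 2 × (2.169 / 1.103)² = 2 × 1.966² = 2 × 3.87 = 7.7.
Round up to the next whole participant.

n = 8 per group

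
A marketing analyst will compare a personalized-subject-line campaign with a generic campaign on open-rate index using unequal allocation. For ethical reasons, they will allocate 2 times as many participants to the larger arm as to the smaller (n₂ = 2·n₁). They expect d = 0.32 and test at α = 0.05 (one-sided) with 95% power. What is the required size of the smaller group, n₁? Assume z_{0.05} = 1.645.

With allocation ratio k = n₂/n₁ = 2, Var(x̄₁−x̄₂) = σ²(1/n₁ + 1/(k·n₁)) = σ²·(k+1)/(k·n₁).
So n₁ = (1 + 1/k)·((z_{α} + z_β)/d)² = 1.500 × (3.290/0.32)².
n₁ = 1.500 × 105.70 = 158.6.
Round up: n₁ = 159, giving n₂ = 2 × 159 = 318.

n₁ = 159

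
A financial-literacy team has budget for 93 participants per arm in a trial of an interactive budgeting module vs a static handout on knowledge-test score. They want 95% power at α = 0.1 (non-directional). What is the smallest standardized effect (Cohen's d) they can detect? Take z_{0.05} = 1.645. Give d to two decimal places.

d_min ≈ 0.48

For two independent groups of n = 93 each: d_min = (z_{α/2} + z_β)·√(2/n).
z-sum = 1.645 + 1.645 = 3.290.
d_min = 3.290 × √(2/93) = 3.290 × 0.1466 = 0.482.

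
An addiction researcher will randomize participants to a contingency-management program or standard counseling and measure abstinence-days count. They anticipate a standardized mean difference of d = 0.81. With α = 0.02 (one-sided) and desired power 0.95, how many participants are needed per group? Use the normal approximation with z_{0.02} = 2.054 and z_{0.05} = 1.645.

For two independent groups with equal n: n = 2·((z_{α} + z_β) / d)².
z_{α} + z_β = 2.054 + 1.645 = 3.699.
n = 2 × (3.699 / 0.81)² = 2 × 4.567² = 2 × 20.85 = 41.7.
Round up to the next whole participant.

n = 42 per group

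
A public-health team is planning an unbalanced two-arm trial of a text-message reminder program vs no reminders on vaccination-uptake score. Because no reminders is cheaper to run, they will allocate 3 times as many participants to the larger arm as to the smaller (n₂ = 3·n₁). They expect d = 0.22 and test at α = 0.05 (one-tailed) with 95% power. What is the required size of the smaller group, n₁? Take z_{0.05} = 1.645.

With allocation ratio k = n₂/n₁ = 3, Var(x̄₁−x̄₂) = σ²(1/n₁ + 1/(k·n₁)) = σ²·(k+1)/(k·n₁).
So n₁ = (1 + 1/k)·((z_{α} + z_β)/d)² = 1.333 × (3.290/0.22)².
n₁ = 1.333 × 223.64 = 298.2.
Round up: n₁ = 299, giving n₂ = 3 × 299 = 897.

n₁ = 299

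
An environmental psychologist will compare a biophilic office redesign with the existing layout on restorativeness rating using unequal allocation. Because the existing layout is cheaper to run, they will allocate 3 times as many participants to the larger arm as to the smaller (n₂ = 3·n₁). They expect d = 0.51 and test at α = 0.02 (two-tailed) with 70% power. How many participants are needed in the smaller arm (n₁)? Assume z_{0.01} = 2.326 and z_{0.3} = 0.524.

With allocation ratio k = n₂/n₁ = 3, Var(x̄₁−x̄₂) = σ²(1/n₁ + 1/(k·n₁)) = σ²·(k+1)/(k·n₁).
So n₁ = (1 + 1/k)·((z_{α/2} + z_β)/d)² = 1.333 × (2.850/0.51)².
n₁ = 1.333 × 31.23 = 41.6.
Round up: n₁ = 42, giving n₂ = 3 × 42 = 126.

n₁ = 42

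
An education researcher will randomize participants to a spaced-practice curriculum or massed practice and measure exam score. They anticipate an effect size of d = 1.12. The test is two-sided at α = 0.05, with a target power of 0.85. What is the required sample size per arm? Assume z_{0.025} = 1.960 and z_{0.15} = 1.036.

n = 15 per group

For two independent groups with equal n: n = 2·((z_{α/2} + z_β) / d)².
z_{α/2} + z_β = 1.960 + 1.036 = 2.996.
n = 2 × (2.996 / 1.12)² = 2 × 2.675² = 2 × 7.16 = 14.3.
Round up to the next whole participant.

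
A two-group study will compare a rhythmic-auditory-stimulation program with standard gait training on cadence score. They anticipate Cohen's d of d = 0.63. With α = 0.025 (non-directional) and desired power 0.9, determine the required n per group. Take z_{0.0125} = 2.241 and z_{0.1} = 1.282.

For two independent groups with equal n: n = 2·((z_{α/2} + z_β) / d)².
z_{α/2} + z_β = 2.241 + 1.282 = 3.523.
n = 2 × (3.523 / 0.63)² = 2 × 5.592² = 2 × 31.27 = 62.5.
Round up to the next whole participant.

n = 63 per group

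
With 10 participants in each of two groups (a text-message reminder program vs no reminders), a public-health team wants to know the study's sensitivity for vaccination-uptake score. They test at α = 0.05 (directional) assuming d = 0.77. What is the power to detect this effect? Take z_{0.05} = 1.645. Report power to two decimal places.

power ≈ 0.53

For two equal groups, power = Φ(d·√(n/2) − z_{α}).
d·√(n/2) = 0.77 × √(10/2) = 0.77 × 2.236 = 1.722.
z_β = 1.722 − 1.645 = 0.077.
Power = Φ(0.077) = 0.531.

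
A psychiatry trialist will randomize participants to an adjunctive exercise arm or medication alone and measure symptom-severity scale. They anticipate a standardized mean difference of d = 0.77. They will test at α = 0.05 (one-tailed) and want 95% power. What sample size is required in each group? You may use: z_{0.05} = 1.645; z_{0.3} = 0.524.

n = 37 per group

For two independent groups with equal n: n = 2·((z_{α} + z_β) / d)².
z_{α} + z_β = 1.645 + 1.645 = 3.290.
n = 2 × (3.290 / 0.77)² = 2 × 4.273² = 2 × 18.26 = 36.5.
Round up to the next whole participant.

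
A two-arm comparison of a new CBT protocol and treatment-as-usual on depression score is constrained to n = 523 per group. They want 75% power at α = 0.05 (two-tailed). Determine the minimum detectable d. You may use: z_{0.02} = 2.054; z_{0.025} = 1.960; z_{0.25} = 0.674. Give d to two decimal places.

For two independent groups of n = 523 each: d_min = (z_{α/2} + z_β)·√(2/n).
z-sum = 1.960 + 0.674 = 2.634.
d_min = 2.634 × √(2/523) = 2.634 × 0.0618 = 0.163.

d_min ≈ 0.16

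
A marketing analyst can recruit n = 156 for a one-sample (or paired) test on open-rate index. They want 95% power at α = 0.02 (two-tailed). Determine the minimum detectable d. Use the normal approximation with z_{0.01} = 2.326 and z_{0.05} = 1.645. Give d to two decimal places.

d_min ≈ 0.32

For a single sample (or paired design) of n = 156: d_min = (z_{α/2} + z_β)/√n.
z-sum = 2.326 + 1.645 = 3.971.
d_min = 3.971 / √156 = 3.971 / 12.490 = 0.318.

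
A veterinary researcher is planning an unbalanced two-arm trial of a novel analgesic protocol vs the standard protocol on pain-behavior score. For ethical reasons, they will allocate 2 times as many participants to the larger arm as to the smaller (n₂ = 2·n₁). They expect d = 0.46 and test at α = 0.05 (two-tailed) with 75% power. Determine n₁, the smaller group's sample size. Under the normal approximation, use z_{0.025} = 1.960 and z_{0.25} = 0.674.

With allocation ratio k = n₂/n₁ = 2, Var(x̄₁−x̄₂) = σ²(1/n₁ + 1/(k·n₁)) = σ²·(k+1)/(k·n₁).
So n₁ = (1 + 1/k)·((z_{α/2} + z_β)/d)² = 1.500 × (2.634/0.46)².
n₁ = 1.500 × 32.79 = 49.2.
Round up: n₁ = 50, giving n₂ = 2 × 50 = 100.

n₁ = 50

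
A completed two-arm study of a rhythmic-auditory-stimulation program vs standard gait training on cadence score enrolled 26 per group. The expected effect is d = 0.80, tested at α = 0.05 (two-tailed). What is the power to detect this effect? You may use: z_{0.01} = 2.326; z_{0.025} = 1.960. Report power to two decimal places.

For two equal groups, power = Φ(d·√(n/2) − z_{α/2}).
d·√(n/2) = 0.80 × √(26/2) = 0.80 × 3.606 = 2.884.
z_β = 2.884 − 1.960 = 0.924.
Power = Φ(0.924) = 0.822.

power ≈ 0.82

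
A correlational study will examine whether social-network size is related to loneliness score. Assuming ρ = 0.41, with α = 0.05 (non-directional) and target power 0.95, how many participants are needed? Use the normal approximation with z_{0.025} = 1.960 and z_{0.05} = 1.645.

n = 72

Fisher's z: C = ½·ln((1+r)/(1−r)) = ½·ln(2.3898) = 0.4356.
n = ((z_{α/2} + z_β)/C)² + 3.
(1.960 + 1.645) / 0.4356 = 3.605 / 0.4356 = 8.276.
n = 8.276² + 3 = 68.49 + 3 = 71.5.
Round up.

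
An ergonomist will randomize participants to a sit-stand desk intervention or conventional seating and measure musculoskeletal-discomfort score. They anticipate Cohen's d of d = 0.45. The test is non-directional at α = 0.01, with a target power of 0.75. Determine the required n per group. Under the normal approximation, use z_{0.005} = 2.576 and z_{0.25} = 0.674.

n = 105 per group

For two independent groups with equal n: n = 2·((z_{α/2} + z_β) / d)².
z_{α/2} + z_β = 2.576 + 0.674 = 3.250.
n = 2 × (3.250 / 0.45)² = 2 × 7.222² = 2 × 52.16 = 104.3.
Round up to the next whole participant.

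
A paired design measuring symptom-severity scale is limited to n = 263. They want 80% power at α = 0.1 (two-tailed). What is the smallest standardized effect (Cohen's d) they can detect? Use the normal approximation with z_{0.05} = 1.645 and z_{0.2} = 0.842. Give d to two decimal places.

For a single sample (or paired design) of n = 263: d_min = (z_{α/2} + z_β)/√n.
z-sum = 1.645 + 0.842 = 2.487.
d_min = 2.487 / √263 = 2.487 / 16.217 = 0.153.

d_min ≈ 0.15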